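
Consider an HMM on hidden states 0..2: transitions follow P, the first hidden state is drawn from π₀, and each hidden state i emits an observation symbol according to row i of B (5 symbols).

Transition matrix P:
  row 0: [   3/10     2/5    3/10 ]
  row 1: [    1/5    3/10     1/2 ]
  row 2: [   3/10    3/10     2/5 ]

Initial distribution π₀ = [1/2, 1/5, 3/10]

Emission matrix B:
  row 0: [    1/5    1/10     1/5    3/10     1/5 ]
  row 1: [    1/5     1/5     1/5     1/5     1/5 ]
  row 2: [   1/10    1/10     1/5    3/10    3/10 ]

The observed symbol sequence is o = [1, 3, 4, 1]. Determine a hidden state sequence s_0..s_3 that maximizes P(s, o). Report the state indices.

path = [1, 2, 2, 1]

t=0: δ = [5.000e-02, 4.000e-02, 3.000e-02]  (obs o_0=1)
t=1: δ = [4.500e-03, 4.000e-03, 6.000e-03]  ψ = [0, 0, 1]  (obs o_1=3)
t=2: δ = [3.600e-04, 3.600e-04, 7.200e-04]  ψ = [2, 0, 2]  (obs o_2=4)
t=3: δ = [2.160e-05, 4.320e-05, 2.880e-05]  ψ = [2, 2, 2]  (obs o_3=1)
backtrack: best end state = 1; path = [1, 2, 2, 1]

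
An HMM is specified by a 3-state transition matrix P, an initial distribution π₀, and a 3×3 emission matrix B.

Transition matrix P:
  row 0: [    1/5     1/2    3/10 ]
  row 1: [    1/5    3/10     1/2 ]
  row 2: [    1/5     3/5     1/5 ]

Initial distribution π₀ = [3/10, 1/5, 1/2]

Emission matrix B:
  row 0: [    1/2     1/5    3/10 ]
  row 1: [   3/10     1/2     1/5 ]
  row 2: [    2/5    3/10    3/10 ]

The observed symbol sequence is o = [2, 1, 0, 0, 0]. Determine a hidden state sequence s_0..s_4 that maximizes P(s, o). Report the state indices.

t=0: δ = [9.000e-02, 4.000e-02, 1.500e-01]  (obs o_0=2)
t=1: δ = [6.000e-03, 4.500e-02, 9.000e-03]  ψ = [2, 2, 2]  (obs o_1=1)
t=2: δ = [4.500e-03, 4.050e-03, 9.000e-03]  ψ = [1, 1, 1]  (obs o_2=0)
t=3: δ = [9.000e-04, 1.620e-03, 8.100e-04]  ψ = [2, 2, 1]  (obs o_3=0)
t=4: δ = [1.620e-04, 1.458e-04, 3.240e-04]  ψ = [1, 1, 1]  (obs o_4=0)
backtrack: best end state = 2; path = [2, 1, 2, 1, 2]

path = [2, 1, 2, 1, 2]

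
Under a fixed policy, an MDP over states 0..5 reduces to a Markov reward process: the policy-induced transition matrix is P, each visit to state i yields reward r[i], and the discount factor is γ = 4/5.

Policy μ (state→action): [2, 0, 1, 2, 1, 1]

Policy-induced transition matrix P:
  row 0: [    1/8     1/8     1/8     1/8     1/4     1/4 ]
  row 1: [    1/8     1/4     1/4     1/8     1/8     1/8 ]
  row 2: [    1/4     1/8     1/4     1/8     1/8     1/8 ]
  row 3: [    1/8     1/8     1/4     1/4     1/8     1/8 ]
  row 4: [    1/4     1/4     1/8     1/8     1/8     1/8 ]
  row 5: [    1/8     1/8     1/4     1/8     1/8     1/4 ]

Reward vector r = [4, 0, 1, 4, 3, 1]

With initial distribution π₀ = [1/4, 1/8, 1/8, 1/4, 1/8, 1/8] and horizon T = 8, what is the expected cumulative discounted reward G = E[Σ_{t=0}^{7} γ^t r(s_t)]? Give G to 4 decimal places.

t=0: π = [0.2500, 0.1250, 0.1250, 0.2500, 0.1250, 0.1250], E[r] = 2.6250, γ^t·E[r] = 2.625000, running G = 2.625000
t=1: π = [0.1563, 0.1563, 0.2031, 0.1563, 0.1563, 0.1719], E[r] = 2.0938, γ^t·E[r] = 1.675000, running G = 4.300000
t=2: π = [0.1699, 0.1641, 0.2109, 0.1445, 0.1445, 0.1660], E[r] = 2.0684, γ^t·E[r] = 1.323750, running G = 5.623750
t=3: π = [0.1694, 0.1636, 0.2107, 0.1431, 0.1462, 0.1670], E[r] = 2.0664, γ^t·E[r] = 1.058000, running G = 6.681750
t=4: π = [0.1696, 0.1637, 0.2105, 0.1429, 0.1462, 0.1671], E[r] = 2.0661, γ^t·E[r] = 0.846288, running G = 7.528038
t=5: π = [0.1696, 0.1637, 0.2105, 0.1429, 0.1462, 0.1671], E[r] = 2.0660, γ^t·E[r] = 0.676993, running G = 8.205030
t=6: π = [0.1696, 0.1637, 0.2105, 0.1429, 0.1462, 0.1671], E[r] = 2.0660, γ^t·E[r] = 0.541590, running G = 8.746620
t=7: π = [0.1696, 0.1637, 0.2105, 0.1429, 0.1462, 0.1671], E[r] = 2.0660, γ^t·E[r] = 0.433271, running G = 9.179891

G = 9.1799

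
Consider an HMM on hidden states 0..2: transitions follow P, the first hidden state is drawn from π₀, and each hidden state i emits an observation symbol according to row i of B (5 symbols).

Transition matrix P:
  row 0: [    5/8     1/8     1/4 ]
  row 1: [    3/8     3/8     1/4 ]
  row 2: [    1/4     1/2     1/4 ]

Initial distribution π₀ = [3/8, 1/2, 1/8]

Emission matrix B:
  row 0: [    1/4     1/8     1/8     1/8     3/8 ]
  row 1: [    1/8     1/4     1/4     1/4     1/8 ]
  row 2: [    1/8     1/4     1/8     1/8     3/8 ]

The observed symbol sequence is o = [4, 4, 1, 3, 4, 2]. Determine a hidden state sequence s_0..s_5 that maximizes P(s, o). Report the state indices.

path = [0, 0, 0, 0, 0, 0]

t=0: δ = [1.406e-01, 6.250e-02, 4.688e-02]  (obs o_0=4)
t=1: δ = [3.296e-02, 2.930e-03, 1.318e-02]  ψ = [0, 1, 0]  (obs o_1=4)
t=2: δ = [2.575e-03, 1.648e-03, 2.060e-03]  ψ = [0, 2, 0]  (obs o_2=1)
t=3: δ = [2.012e-04, 2.575e-04, 8.047e-05]  ψ = [0, 2, 0]  (obs o_3=3)
t=4: δ = [4.715e-05, 1.207e-05, 2.414e-05]  ψ = [0, 1, 1]  (obs o_4=4)
t=5: δ = [3.683e-06, 3.017e-06, 1.473e-06]  ψ = [0, 2, 0]  (obs o_5=2)
backtrack: best end state = 0; path = [0, 0, 0, 0, 0, 0]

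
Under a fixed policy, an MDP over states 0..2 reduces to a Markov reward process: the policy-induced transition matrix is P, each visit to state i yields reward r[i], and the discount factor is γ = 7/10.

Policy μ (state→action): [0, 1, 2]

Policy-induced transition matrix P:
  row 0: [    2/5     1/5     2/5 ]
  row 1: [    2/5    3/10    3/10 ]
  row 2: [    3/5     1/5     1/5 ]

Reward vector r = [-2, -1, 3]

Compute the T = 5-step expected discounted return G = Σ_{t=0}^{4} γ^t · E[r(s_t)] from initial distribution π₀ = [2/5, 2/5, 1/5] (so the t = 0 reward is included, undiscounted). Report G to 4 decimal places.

G = -0.9360

t=0: π = [0.4000, 0.4000, 0.2000], E[r] = -0.6000, γ^t·E[r] = -0.600000, running G = -0.600000
t=1: π = [0.4400, 0.2400, 0.3200], E[r] = -0.1600, γ^t·E[r] = -0.112000, running G = -0.712000
t=2: π = [0.4640, 0.2240, 0.3120], E[r] = -0.2160, γ^t·E[r] = -0.105840, running G = -0.817840
t=3: π = [0.4624, 0.2224, 0.3152], E[r] = -0.2016, γ^t·E[r] = -0.069149, running G = -0.886989
t=4: π = [0.4630, 0.2222, 0.3147], E[r] = -0.2042, γ^t·E[r] = -0.049019, running G = -0.936008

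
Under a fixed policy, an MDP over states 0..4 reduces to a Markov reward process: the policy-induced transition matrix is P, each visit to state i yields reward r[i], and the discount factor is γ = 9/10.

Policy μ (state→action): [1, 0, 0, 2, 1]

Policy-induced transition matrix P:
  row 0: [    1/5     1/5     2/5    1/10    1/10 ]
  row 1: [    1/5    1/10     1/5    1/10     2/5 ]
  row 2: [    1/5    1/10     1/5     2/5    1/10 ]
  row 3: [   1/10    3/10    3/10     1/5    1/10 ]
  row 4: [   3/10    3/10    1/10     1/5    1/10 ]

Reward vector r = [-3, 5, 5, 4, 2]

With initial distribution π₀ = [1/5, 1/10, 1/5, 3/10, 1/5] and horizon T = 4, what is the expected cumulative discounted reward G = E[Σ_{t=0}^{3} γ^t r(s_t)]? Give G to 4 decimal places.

G = 9.3334

t=0: π = [0.2000, 0.1000, 0.2000, 0.3000, 0.2000], E[r] = 2.5000, γ^t·E[r] = 2.500000, running G = 2.500000
t=1: π = [0.1900, 0.2200, 0.2500, 0.2100, 0.1300], E[r] = 2.8800, γ^t·E[r] = 2.592000, running G = 5.092000
t=2: π = [0.1920, 0.1870, 0.2460, 0.2090, 0.1660], E[r] = 2.7570, γ^t·E[r] = 2.233170, running G = 7.325170
t=3: π = [0.1957, 0.1942, 0.2427, 0.2113, 0.1561], E[r] = 2.7548, γ^t·E[r] = 2.008249, running G = 9.333419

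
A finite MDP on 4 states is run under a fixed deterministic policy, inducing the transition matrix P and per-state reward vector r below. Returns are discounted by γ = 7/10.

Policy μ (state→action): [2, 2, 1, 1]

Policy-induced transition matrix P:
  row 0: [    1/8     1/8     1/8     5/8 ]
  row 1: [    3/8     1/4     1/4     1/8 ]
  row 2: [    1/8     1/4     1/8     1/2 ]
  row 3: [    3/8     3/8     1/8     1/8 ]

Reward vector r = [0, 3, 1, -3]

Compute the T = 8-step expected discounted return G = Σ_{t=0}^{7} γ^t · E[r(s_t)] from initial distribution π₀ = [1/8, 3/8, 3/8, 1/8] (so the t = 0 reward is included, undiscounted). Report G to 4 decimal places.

t=0: π = [0.1250, 0.3750, 0.3750, 0.1250], E[r] = 1.1250, γ^t·E[r] = 1.125000, running G = 1.125000
t=1: π = [0.2500, 0.2500, 0.1719, 0.3281], E[r] = -0.0625, γ^t·E[r] = -0.043750, running G = 1.081250
t=2: π = [0.2695, 0.2598, 0.1563, 0.3145], E[r] = -0.0078, γ^t·E[r] = -0.003828, running G = 1.077422
t=3: π = [0.2686, 0.2556, 0.1575, 0.3184], E[r] = -0.0308, γ^t·E[r] = -0.010551, running G = 1.066871
t=4: π = [0.2685, 0.2562, 0.1570, 0.3183], E[r] = -0.0294, γ^t·E[r] = -0.007049, running G = 1.059822
t=5: π = [0.2686, 0.2562, 0.1570, 0.3181], E[r] = -0.0286, γ^t·E[r] = -0.004806, running G = 1.055016
t=6: π = [0.2686, 0.2562, 0.1570, 0.3182], E[r] = -0.0290, γ^t·E[r] = -0.003416, running G = 1.051600
t=7: π = [0.2686, 0.2562, 0.1570, 0.3182], E[r] = -0.0289, γ^t·E[r] = -0.002380, running G = 1.049220

G = 1.0492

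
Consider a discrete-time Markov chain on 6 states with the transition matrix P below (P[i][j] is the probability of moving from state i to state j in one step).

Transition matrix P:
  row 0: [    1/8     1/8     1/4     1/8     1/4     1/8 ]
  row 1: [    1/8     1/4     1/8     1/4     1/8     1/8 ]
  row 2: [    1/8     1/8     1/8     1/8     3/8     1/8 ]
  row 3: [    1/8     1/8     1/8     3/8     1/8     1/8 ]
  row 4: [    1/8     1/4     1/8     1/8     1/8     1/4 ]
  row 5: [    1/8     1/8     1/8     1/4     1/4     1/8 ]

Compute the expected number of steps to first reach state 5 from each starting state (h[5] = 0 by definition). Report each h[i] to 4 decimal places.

h = [6.6711, 6.8040, 6.5914, 6.8040, 5.9535, 0.0000]

First-step conditioning: h[5] = 0; for i ≠ 5, h[i] = 1 + Σ_k P[i][k]·h[k].
  h[0] = 1 + 1/8·h[0] + 1/8·h[1] + 1/4·h[2] + 1/8·h[3] + 1/4·h[4]
  h[1] = 1 + 1/8·h[0] + 1/4·h[1] + 1/8·h[2] + 1/4·h[3] + 1/8·h[4]
  h[2] = 1 + 1/8·h[0] + 1/8·h[1] + 1/8·h[2] + 1/8·h[3] + 3/8·h[4]
  h[3] = 1 + 1/8·h[0] + 1/8·h[1] + 1/8·h[2] + 3/8·h[3] + 1/8·h[4]
  h[4] = 1 + 1/8·h[0] + 1/4·h[1] + 1/8·h[2] + 1/8·h[3] + 1/8·h[4]
Solving the 5×5 linear system over states ≠ 5 gives exactly h = [2008/301, 2048/301, 1984/301, 2048/301, 256/43, 0] (h[5] = 0 is the target).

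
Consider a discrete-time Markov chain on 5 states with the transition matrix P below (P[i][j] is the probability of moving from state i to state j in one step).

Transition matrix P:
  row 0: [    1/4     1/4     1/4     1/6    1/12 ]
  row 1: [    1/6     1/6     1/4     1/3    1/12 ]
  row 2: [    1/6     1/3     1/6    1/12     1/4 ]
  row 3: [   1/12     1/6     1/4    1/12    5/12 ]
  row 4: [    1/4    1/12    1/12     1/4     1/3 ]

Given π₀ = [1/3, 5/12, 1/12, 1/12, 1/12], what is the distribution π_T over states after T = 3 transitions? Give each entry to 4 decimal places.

t=0: π = [0.3333, 0.4167, 0.0833, 0.0833, 0.0833]
t=1: π = [0.1944, 0.2014, 0.2292, 0.2292, 0.1458]
t=2: π = [0.1759, 0.2089, 0.2066, 0.1742, 0.2344]
t=3: π = [0.1863, 0.1962, 0.1937, 0.1893, 0.2344]

π = [0.1863, 0.1962, 0.1937, 0.1893, 0.2344]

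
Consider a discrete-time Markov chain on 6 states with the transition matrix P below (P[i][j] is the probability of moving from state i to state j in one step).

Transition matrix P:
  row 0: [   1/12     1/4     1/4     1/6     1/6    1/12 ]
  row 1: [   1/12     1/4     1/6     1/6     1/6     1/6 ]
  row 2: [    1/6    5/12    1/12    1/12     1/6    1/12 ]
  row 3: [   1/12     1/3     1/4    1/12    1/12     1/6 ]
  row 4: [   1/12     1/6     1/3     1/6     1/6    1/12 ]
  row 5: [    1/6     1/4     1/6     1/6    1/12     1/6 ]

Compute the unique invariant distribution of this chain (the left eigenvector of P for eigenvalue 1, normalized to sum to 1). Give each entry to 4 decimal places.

Balance equations π_j = Σ_i π_i·P[i][j]:
  π_0 = 1/12·π_0 + 1/12·π_1 + 1/6·π_2 + 1/12·π_3 + 1/12·π_4 + 1/6·π_5
  π_1 = 1/4·π_0 + 1/4·π_1 + 5/12·π_2 + 1/3·π_3 + 1/6·π_4 + 1/4·π_5
  π_2 = 1/4·π_0 + 1/6·π_1 + 1/12·π_2 + 1/4·π_3 + 1/3·π_4 + 1/6·π_5
  π_3 = 1/6·π_0 + 1/6·π_1 + 1/12·π_2 + 1/12·π_3 + 1/6·π_4 + 1/6·π_5
  π_4 = 1/6·π_0 + 1/6·π_1 + 1/6·π_2 + 1/12·π_3 + 1/6·π_4 + 1/12·π_5
  normalize: π_0 + π_1 + π_2 + π_3 + π_4 + π_5 = 1
Solving the linear system gives exactly π = [16082/145715, 41103/145715, 56893/291430, 40459/291430, 42063/291430, 7529/58286].

π = [0.1104, 0.2821, 0.1952, 0.1388, 0.1443, 0.1292]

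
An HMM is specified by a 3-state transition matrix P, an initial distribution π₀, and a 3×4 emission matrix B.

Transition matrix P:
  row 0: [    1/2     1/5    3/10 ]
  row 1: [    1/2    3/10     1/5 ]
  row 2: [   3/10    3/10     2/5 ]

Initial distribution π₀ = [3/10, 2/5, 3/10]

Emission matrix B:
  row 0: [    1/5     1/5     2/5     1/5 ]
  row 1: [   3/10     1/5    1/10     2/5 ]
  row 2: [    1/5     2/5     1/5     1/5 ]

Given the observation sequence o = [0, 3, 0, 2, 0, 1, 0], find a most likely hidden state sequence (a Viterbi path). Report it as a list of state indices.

t=0: δ = [6.000e-02, 1.200e-01, 6.000e-02]  (obs o_0=0)
t=1: δ = [1.200e-02, 1.440e-02, 4.800e-03]  ψ = [1, 1, 1]  (obs o_1=3)
t=2: δ = [1.440e-03, 1.296e-03, 7.200e-04]  ψ = [1, 1, 0]  (obs o_2=0)
t=3: δ = [2.880e-04, 3.888e-05, 8.640e-05]  ψ = [0, 1, 0]  (obs o_3=2)
t=4: δ = [2.880e-05, 1.728e-05, 1.728e-05]  ψ = [0, 0, 0]  (obs o_4=0)
t=5: δ = [2.880e-06, 1.152e-06, 3.456e-06]  ψ = [0, 0, 0]  (obs o_5=1)
t=6: δ = [2.880e-07, 3.110e-07, 2.765e-07]  ψ = [0, 2, 2]  (obs o_6=0)
backtrack: best end state = 1; path = [1, 1, 0, 0, 0, 2, 1]

path = [1, 1, 0, 0, 0, 2, 1]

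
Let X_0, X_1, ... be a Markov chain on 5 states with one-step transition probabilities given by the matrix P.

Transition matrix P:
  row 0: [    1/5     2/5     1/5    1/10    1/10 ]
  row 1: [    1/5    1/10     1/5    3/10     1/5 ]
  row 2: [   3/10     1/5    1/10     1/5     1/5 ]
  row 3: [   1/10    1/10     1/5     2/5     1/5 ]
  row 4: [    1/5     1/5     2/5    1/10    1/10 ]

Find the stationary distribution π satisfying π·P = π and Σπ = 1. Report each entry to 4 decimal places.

Balance equations π_j = Σ_i π_i·P[i][j]:
  π_0 = 1/5·π_0 + 1/5·π_1 + 3/10·π_2 + 1/10·π_3 + 1/5·π_4
  π_1 = 2/5·π_0 + 1/10·π_1 + 1/5·π_2 + 1/10·π_3 + 1/5·π_4
  π_2 = 1/5·π_0 + 1/5·π_1 + 1/10·π_2 + 1/5·π_3 + 2/5·π_4
  π_3 = 1/10·π_0 + 3/10·π_1 + 1/5·π_2 + 2/5·π_3 + 1/10·π_4
  normalize: π_0 + π_1 + π_2 + π_3 + π_4 = 1
Solving the linear system gives exactly π = [2119/10690, 1053/5345, 1131/5345, 1226/5345, 1751/10690].

π = [0.1982, 0.1970, 0.2116, 0.2294, 0.1638]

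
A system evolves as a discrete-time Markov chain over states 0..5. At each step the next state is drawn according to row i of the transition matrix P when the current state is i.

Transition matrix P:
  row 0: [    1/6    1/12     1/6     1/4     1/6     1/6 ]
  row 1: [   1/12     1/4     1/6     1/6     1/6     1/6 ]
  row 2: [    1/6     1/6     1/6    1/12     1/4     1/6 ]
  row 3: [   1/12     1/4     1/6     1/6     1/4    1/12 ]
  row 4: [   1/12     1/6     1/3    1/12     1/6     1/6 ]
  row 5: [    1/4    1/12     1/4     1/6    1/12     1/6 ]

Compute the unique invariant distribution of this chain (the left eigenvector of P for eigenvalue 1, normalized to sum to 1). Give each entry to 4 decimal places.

Balance equations π_j = Σ_i π_i·P[i][j]:
  π_0 = 1/6·π_0 + 1/12·π_1 + 1/6·π_2 + 1/12·π_3 + 1/12·π_4 + 1/4·π_5
  π_1 = 1/12·π_0 + 1/4·π_1 + 1/6·π_2 + 1/4·π_3 + 1/6·π_4 + 1/12·π_5
  π_2 = 1/6·π_0 + 1/6·π_1 + 1/6·π_2 + 1/6·π_3 + 1/3·π_4 + 1/4·π_5
  π_3 = 1/4·π_0 + 1/6·π_1 + 1/12·π_2 + 1/6·π_3 + 1/12·π_4 + 1/6·π_5
  π_4 = 1/6·π_0 + 1/6·π_1 + 1/4·π_2 + 1/4·π_3 + 1/6·π_4 + 1/12·π_5
  normalize: π_0 + π_1 + π_2 + π_3 + π_4 + π_5 = 1
Solving the linear system gives exactly π = [31359/227057, 38243/227057, 47708/227057, 33010/227057, 41645/227057, 35092/227057].

π = [0.1381, 0.1684, 0.2101, 0.1454, 0.1834, 0.1546]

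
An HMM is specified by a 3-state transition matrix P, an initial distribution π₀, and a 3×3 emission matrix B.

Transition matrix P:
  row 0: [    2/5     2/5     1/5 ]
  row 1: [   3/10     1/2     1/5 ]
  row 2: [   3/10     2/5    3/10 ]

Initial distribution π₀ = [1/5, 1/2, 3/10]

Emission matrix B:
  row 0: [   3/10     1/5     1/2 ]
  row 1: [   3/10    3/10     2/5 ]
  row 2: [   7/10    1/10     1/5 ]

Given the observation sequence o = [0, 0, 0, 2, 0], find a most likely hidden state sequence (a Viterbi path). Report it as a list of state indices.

path = [2, 2, 2, 1, 1]

t=0: δ = [6.000e-02, 1.500e-01, 2.100e-01]  (obs o_0=0)
t=1: δ = [1.890e-02, 2.520e-02, 4.410e-02]  ψ = [2, 2, 2]  (obs o_1=0)
t=2: δ = [3.969e-03, 5.292e-03, 9.261e-03]  ψ = [2, 2, 2]  (obs o_2=0)
t=3: δ = [1.389e-03, 1.482e-03, 5.557e-04]  ψ = [2, 2, 2]  (obs o_3=2)
t=4: δ = [1.667e-04, 2.223e-04, 2.074e-04]  ψ = [0, 1, 1]  (obs o_4=0)
backtrack: best end state = 1; path = [2, 2, 2, 1, 1]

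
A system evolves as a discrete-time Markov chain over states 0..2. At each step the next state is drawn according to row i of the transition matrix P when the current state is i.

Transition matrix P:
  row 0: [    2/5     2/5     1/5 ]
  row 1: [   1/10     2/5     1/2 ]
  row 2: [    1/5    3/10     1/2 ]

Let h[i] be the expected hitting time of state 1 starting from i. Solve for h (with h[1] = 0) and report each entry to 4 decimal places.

h = [2.6923, 0.0000, 3.0769]

First-step conditioning: h[1] = 0; for i ≠ 1, h[i] = 1 + Σ_k P[i][k]·h[k].
  h[0] = 1 + 2/5·h[0] + 1/5·h[2]
  h[2] = 1 + 1/5·h[0] + 1/2·h[2]
Solving the 2×2 linear system over states ≠ 1 gives exactly h = [35/13, 0, 40/13] (h[1] = 0 is the target).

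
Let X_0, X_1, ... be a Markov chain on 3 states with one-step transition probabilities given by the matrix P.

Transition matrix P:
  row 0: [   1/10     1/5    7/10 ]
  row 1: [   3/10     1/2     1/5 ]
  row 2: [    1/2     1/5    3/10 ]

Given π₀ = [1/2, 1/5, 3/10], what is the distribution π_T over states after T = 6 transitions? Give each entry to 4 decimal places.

π = [0.3170, 0.2857, 0.3974]

t=0: π = [0.5000, 0.2000, 0.3000]
t=1: π = [0.2600, 0.2600, 0.4800]
t=2: π = [0.3440, 0.2780, 0.3780]
t=3: π = [0.3068, 0.2834, 0.4098]
t=4: π = [0.3206, 0.2850, 0.3944]
t=5: π = [0.3148, 0.2855, 0.3997]
t=6: π = [0.3170, 0.2857, 0.3974]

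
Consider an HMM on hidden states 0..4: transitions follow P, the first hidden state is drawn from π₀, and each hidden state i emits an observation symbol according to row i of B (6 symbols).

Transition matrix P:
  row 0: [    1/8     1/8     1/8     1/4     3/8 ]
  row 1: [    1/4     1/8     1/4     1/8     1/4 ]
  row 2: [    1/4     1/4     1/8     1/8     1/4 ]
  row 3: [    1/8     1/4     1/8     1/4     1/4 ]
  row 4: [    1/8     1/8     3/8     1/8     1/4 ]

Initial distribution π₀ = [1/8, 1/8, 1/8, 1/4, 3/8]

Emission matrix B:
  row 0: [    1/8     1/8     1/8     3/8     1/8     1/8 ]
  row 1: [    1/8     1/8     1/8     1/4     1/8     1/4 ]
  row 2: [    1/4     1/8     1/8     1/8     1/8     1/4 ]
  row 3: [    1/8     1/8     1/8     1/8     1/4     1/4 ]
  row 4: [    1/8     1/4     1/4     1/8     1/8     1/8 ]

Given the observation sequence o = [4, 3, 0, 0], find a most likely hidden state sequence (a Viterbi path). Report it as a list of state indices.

path = [3, 0, 4, 2]

t=0: δ = [1.562e-02, 1.562e-02, 1.562e-02, 6.250e-02, 4.688e-02]  (obs o_0=4)
t=1: δ = [2.930e-03, 3.906e-03, 2.197e-03, 1.953e-03, 1.953e-03]  ψ = [3, 3, 4, 3, 3]  (obs o_1=3)
t=2: δ = [1.221e-04, 6.866e-05, 2.441e-04, 9.155e-05, 1.373e-04]  ψ = [1, 2, 1, 0, 0]  (obs o_2=0)
t=3: δ = [7.629e-06, 7.629e-06, 1.287e-05, 3.815e-06, 7.629e-06]  ψ = [2, 2, 4, 0, 2]  (obs o_3=0)
backtrack: best end state = 2; path = [3, 0, 4, 2]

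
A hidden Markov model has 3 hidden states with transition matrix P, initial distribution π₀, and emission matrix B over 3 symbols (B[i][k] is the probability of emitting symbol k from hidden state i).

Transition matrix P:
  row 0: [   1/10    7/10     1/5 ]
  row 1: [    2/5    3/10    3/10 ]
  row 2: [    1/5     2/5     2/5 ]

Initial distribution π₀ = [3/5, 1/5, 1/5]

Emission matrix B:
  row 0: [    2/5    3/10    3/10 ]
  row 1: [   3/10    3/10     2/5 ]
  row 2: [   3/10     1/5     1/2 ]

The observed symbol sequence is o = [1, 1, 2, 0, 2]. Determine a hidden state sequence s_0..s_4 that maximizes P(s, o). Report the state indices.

t=0: δ = [1.800e-01, 6.000e-02, 4.000e-02]  (obs o_0=1)
t=1: δ = [7.200e-03, 3.780e-02, 7.200e-03]  ψ = [1, 0, 0]  (obs o_1=1)
t=2: δ = [4.536e-03, 4.536e-03, 5.670e-03]  ψ = [1, 1, 1]  (obs o_2=2)
t=3: δ = [7.258e-04, 9.526e-04, 6.804e-04]  ψ = [1, 0, 2]  (obs o_3=0)
t=4: δ = [1.143e-04, 2.032e-04, 1.429e-04]  ψ = [1, 0, 1]  (obs o_4=2)
backtrack: best end state = 1; path = [0, 1, 1, 0, 1]

path = [0, 1, 1, 0, 1]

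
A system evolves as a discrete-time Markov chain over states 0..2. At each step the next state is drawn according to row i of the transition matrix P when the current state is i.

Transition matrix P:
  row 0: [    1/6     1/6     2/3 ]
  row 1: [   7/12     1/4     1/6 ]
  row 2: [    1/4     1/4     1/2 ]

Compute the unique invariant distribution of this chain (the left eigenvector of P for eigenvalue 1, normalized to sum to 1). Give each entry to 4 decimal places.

π = [0.3000, 0.2250, 0.4750]

Balance equations π_j = Σ_i π_i·P[i][j]:
  π_0 = 1/6·π_0 + 7/12·π_1 + 1/4·π_2
  π_1 = 1/6·π_0 + 1/4·π_1 + 1/4·π_2
  normalize: π_0 + π_1 + π_2 = 1
Solving the linear system gives exactly π = [3/10, 9/40, 19/40].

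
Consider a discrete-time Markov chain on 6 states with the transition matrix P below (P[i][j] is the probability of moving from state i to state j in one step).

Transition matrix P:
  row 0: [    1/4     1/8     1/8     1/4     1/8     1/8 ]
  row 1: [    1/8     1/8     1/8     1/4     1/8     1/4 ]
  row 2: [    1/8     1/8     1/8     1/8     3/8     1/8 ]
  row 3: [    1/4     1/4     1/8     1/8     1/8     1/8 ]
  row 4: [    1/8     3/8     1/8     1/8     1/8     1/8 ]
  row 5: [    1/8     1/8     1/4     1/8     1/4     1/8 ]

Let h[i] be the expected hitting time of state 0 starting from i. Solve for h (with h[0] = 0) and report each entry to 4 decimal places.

First-step conditioning: h[0] = 0; for i ≠ 0, h[i] = 1 + Σ_k P[i][k]·h[k].
  h[1] = 1 + 1/8·h[1] + 1/8·h[2] + 1/4·h[3] + 1/8·h[4] + 1/4·h[5]
  h[2] = 1 + 1/8·h[1] + 1/8·h[2] + 1/8·h[3] + 3/8·h[4] + 1/8·h[5]
  h[3] = 1 + 1/4·h[1] + 1/8·h[2] + 1/8·h[3] + 1/8·h[4] + 1/8·h[5]
  h[4] = 1 + 3/8·h[1] + 1/8·h[2] + 1/8·h[3] + 1/8·h[4] + 1/8·h[5]
  h[5] = 1 + 1/8·h[1] + 1/4·h[2] + 1/8·h[3] + 1/4·h[4] + 1/8·h[5]
Solving the 5×5 linear system over states ≠ 0 gives exactly h = [0, 329/48, 167/24, 2335/384, 111/16, 891/128] (h[0] = 0 is the target).

h = [0.0000, 6.8542, 6.9583, 6.0807, 6.9375, 6.9609]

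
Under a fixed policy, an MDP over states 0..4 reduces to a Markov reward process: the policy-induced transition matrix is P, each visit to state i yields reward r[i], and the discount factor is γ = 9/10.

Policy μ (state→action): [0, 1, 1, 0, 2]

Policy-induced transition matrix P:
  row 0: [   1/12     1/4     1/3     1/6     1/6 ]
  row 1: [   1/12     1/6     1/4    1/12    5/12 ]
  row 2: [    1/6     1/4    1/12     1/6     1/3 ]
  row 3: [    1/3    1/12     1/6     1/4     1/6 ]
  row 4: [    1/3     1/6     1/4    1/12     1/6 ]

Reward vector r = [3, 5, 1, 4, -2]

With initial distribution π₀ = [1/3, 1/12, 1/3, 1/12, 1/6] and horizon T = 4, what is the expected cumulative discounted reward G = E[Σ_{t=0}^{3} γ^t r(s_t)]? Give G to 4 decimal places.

t=0: π = [0.3333, 0.0833, 0.3333, 0.0833, 0.1667], E[r] = 1.7500, γ^t·E[r] = 1.750000, running G = 1.750000
t=1: π = [0.1736, 0.2153, 0.2153, 0.1528, 0.2431], E[r] = 1.9375, γ^t·E[r] = 1.743750, running G = 3.493750
t=2: π = [0.2002, 0.1863, 0.2159, 0.1412, 0.2564], E[r] = 1.8003, γ^t·E[r] = 1.458281, running G = 4.952031
t=3: π = [0.2007, 0.1896, 0.2189, 0.1415, 0.2492], E[r] = 1.8367, γ^t·E[r] = 1.338926, running G = 6.290957

G = 6.2910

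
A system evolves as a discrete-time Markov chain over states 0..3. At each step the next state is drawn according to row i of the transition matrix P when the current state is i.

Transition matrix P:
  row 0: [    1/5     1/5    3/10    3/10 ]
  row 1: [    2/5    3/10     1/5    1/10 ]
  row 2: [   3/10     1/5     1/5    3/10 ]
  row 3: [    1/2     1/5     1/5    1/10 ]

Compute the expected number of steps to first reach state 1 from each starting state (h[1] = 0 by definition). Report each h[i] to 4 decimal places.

First-step conditioning: h[1] = 0; for i ≠ 1, h[i] = 1 + Σ_k P[i][k]·h[k].
  h[0] = 1 + 1/5·h[0] + 3/10·h[2] + 3/10·h[3]
  h[2] = 1 + 3/10·h[0] + 1/5·h[2] + 3/10·h[3]
  h[3] = 1 + 1/2·h[0] + 1/5·h[2] + 1/10·h[3]
Solving the 3×3 linear system over states ≠ 1 gives exactly h = [5, 0, 5, 5] (h[1] = 0 is the target).

h = [5.0000, 0.0000, 5.0000, 5.0000]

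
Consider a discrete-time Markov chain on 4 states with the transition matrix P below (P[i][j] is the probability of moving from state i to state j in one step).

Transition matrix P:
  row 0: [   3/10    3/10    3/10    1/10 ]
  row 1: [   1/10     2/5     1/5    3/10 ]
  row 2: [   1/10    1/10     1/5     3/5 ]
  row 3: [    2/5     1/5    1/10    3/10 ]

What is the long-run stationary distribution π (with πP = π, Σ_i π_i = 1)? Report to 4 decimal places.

Balance equations π_j = Σ_i π_i·P[i][j]:
  π_0 = 3/10·π_0 + 1/10·π_1 + 1/10·π_2 + 2/5·π_3
  π_1 = 3/10·π_0 + 2/5·π_1 + 1/10·π_2 + 1/5·π_3
  π_2 = 3/10·π_0 + 1/5·π_1 + 1/5·π_2 + 1/10·π_3
  normalize: π_0 + π_1 + π_2 + π_3 = 1
Solving the linear system gives exactly π = [211/875, 32/125, 169/875, 271/875].

π = [0.2411, 0.2560, 0.1931, 0.3097]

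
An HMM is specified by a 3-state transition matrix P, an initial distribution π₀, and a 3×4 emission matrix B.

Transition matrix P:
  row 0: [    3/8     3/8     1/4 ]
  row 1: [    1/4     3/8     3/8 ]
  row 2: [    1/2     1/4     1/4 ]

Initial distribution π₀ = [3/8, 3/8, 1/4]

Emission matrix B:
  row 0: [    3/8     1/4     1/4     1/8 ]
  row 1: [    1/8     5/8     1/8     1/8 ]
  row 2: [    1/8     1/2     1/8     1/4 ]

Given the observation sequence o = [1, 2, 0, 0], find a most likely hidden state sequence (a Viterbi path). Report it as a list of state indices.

path = [2, 0, 0, 0]

t=0: δ = [9.375e-02, 2.344e-01, 1.250e-01]  (obs o_0=1)
t=1: δ = [1.562e-02, 1.099e-02, 1.099e-02]  ψ = [2, 1, 1]  (obs o_1=2)
t=2: δ = [2.197e-03, 7.324e-04, 5.150e-04]  ψ = [0, 0, 1]  (obs o_2=0)
t=3: δ = [3.090e-04, 1.030e-04, 6.866e-05]  ψ = [0, 0, 0]  (obs o_3=0)
backtrack: best end state = 0; path = [2, 0, 0, 0]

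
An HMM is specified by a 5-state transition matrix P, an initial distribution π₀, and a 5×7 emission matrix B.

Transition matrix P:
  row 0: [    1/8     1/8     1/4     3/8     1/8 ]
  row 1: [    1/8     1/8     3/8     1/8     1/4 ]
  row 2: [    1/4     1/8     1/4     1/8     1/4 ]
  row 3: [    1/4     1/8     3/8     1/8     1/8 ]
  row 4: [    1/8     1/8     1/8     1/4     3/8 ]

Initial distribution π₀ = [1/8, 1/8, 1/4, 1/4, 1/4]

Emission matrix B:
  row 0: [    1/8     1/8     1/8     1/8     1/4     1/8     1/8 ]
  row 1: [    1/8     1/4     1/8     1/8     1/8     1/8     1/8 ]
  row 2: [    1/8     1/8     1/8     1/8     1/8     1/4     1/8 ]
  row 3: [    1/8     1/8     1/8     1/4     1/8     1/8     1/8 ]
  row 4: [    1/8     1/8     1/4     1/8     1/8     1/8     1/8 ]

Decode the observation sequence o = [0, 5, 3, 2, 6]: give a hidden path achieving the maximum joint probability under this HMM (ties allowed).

path = [3, 2, 4, 4, 4]

t=0: δ = [1.562e-02, 1.562e-02, 3.125e-02, 3.125e-02, 3.125e-02]  (obs o_0=0)
t=1: δ = [9.766e-04, 4.883e-04, 2.930e-03, 9.766e-04, 1.465e-03]  ψ = [2, 2, 3, 4, 4]  (obs o_1=5)
t=2: δ = [9.155e-05, 4.578e-05, 9.155e-05, 9.155e-05, 9.155e-05]  ψ = [2, 2, 2, 0, 2]  (obs o_2=3)
t=3: δ = [2.861e-06, 1.431e-06, 4.292e-06, 4.292e-06, 8.583e-06]  ψ = [2, 0, 3, 0, 4]  (obs o_3=2)
t=4: δ = [1.341e-07, 1.341e-07, 2.012e-07, 2.682e-07, 4.023e-07]  ψ = [2, 4, 3, 4, 4]  (obs o_4=6)
backtrack: best end state = 4; path = [3, 2, 4, 4, 4]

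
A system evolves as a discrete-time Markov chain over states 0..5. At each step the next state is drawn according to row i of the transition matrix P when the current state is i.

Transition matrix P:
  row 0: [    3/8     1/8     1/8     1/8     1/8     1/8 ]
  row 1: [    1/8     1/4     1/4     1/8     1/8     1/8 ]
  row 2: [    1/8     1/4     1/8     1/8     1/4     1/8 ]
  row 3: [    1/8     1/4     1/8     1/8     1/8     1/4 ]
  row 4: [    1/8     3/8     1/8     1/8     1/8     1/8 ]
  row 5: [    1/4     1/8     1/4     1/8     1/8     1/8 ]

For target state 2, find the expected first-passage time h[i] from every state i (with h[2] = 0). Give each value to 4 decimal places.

First-step conditioning: h[2] = 0; for i ≠ 2, h[i] = 1 + Σ_k P[i][k]·h[k].
  h[0] = 1 + 3/8·h[0] + 1/8·h[1] + 1/8·h[3] + 1/8·h[4] + 1/8·h[5]
  h[1] = 1 + 1/8·h[0] + 1/4·h[1] + 1/8·h[3] + 1/8·h[4] + 1/8·h[5]
  h[3] = 1 + 1/8·h[0] + 1/4·h[1] + 1/8·h[3] + 1/8·h[4] + 1/4·h[5]
  h[4] = 1 + 1/8·h[0] + 3/8·h[1] + 1/8·h[3] + 1/8·h[4] + 1/8·h[5]
  h[5] = 1 + 1/4·h[0] + 1/8·h[1] + 1/8·h[3] + 1/8·h[4] + 1/8·h[5]
Solving the 5×5 linear system over states ≠ 2 gives exactly h = [3584/599, 3072/599, 0, 3464/599, 3456/599, 3136/599] (h[2] = 0 is the target).

h = [5.9833, 5.1285, 0.0000, 5.7830, 5.7696, 5.2354]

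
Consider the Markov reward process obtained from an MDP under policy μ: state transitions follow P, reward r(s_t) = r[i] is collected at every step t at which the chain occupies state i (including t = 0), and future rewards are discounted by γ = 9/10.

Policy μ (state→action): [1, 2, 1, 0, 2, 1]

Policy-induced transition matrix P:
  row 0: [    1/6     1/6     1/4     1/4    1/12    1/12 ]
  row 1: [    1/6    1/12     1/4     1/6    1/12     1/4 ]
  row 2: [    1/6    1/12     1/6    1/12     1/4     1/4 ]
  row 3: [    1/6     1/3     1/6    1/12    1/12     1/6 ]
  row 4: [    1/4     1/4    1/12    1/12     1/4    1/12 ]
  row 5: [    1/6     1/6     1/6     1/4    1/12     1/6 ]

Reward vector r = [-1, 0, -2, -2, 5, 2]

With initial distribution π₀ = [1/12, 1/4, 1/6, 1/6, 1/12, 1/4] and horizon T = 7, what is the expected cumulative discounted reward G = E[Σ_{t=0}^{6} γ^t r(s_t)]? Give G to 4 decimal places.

t=0: π = [0.0833, 0.2500, 0.1667, 0.1667, 0.0833, 0.2500], E[r] = 0.1667, γ^t·E[r] = 0.166667, running G = 0.166667
t=1: π = [0.1736, 0.1667, 0.1875, 0.1597, 0.1250, 0.1875], E[r] = 0.1319, γ^t·E[r] = 0.118750, running G = 0.285417
t=2: π = [0.1771, 0.1742, 0.1846, 0.1574, 0.1354, 0.1713], E[r] = 0.1586, γ^t·E[r] = 0.128438, running G = 0.413854
t=3: π = [0.1780, 0.1743, 0.1847, 0.1559, 0.1367, 0.1705], E[r] = 0.1653, γ^t·E[r] = 0.120516, running G = 0.534370
t=4: π = [0.1781, 0.1741, 0.1846, 0.1559, 0.1369, 0.1704], E[r] = 0.1660, γ^t·E[r] = 0.108891, running G = 0.643261
t=5: π = [0.1781, 0.1742, 0.1846, 0.1559, 0.1369, 0.1703], E[r] = 0.1661, γ^t·E[r] = 0.098091, running G = 0.741352
t=6: π = [0.1781, 0.1742, 0.1846, 0.1559, 0.1369, 0.1703], E[r] = 0.1661, γ^t·E[r] = 0.088280, running G = 0.829632

G = 0.8296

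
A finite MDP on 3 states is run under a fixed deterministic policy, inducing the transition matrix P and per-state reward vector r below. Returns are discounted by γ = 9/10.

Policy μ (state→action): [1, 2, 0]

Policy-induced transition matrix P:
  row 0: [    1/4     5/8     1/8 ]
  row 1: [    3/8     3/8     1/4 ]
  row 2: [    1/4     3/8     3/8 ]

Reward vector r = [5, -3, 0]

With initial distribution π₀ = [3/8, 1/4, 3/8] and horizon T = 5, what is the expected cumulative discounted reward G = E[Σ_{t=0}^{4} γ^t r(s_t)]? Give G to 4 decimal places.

t=0: π = [0.3750, 0.2500, 0.3750], E[r] = 1.1250, γ^t·E[r] = 1.125000, running G = 1.125000
t=1: π = [0.2813, 0.4688, 0.2500], E[r] = 0.0000, γ^t·E[r] = 0.000000, running G = 1.125000
t=2: π = [0.3086, 0.4453, 0.2461], E[r] = 0.2070, γ^t·E[r] = 0.167695, running G = 1.292695
t=3: π = [0.3057, 0.4521, 0.2422], E[r] = 0.1719, γ^t·E[r] = 0.125297, running G = 1.417992
t=4: π = [0.3065, 0.4514, 0.2421], E[r] = 0.1783, γ^t·E[r] = 0.117012, running G = 1.535004

G = 1.5350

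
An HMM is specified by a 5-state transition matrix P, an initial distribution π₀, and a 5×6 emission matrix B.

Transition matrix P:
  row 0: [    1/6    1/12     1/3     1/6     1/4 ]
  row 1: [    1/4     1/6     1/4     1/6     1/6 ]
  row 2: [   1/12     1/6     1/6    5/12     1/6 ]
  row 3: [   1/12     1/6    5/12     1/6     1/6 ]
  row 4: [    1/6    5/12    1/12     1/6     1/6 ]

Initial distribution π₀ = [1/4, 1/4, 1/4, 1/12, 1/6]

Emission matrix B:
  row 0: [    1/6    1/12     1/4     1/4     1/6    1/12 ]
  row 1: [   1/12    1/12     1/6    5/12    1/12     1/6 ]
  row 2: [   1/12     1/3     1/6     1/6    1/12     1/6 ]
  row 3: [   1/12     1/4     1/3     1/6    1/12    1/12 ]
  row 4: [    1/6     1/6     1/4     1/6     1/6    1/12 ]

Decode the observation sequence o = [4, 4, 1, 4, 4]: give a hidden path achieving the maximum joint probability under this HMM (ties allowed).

t=0: δ = [4.167e-02, 2.083e-02, 2.083e-02, 6.944e-03, 2.778e-02]  (obs o_0=4)
t=1: δ = [1.157e-03, 9.645e-04, 1.157e-03, 7.234e-04, 1.736e-03]  ψ = [0, 4, 0, 2, 0]  (obs o_1=4)
t=2: δ = [2.411e-05, 6.028e-05, 1.286e-04, 1.206e-04, 4.823e-05]  ψ = [4, 4, 0, 2, 0]  (obs o_2=1)
t=3: δ = [2.512e-06, 1.786e-06, 4.186e-06, 4.465e-06, 3.572e-06]  ψ = [1, 2, 3, 2, 2]  (obs o_3=4)
t=4: δ = [9.923e-08, 1.240e-07, 1.550e-07, 1.454e-07, 1.240e-07]  ψ = [4, 4, 3, 2, 3]  (obs o_4=4)
backtrack: best end state = 2; path = [0, 0, 2, 3, 2]

path = [0, 0, 2, 3, 2]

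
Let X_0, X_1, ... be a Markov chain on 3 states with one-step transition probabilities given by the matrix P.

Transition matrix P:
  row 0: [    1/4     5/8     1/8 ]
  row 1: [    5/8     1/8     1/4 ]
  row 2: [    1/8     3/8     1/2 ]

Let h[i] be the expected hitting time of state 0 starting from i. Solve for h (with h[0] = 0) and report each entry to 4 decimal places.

First-step conditioning: h[0] = 0; for i ≠ 0, h[i] = 1 + Σ_k P[i][k]·h[k].
  h[1] = 1 + 1/8·h[1] + 1/4·h[2]
  h[2] = 1 + 3/8·h[1] + 1/2·h[2]
Solving the 2×2 linear system over states ≠ 0 gives exactly h = [0, 24/11, 40/11] (h[0] = 0 is the target).

h = [0.0000, 2.1818, 3.6364]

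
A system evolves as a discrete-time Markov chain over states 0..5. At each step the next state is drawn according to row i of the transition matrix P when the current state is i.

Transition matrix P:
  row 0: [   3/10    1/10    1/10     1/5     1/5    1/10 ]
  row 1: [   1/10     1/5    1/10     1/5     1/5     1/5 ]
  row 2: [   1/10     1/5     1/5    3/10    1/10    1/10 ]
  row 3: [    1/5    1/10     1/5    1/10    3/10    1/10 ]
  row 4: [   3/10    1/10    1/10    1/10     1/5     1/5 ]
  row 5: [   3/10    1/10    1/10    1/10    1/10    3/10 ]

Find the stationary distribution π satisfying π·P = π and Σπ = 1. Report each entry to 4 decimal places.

Balance equations π_j = Σ_i π_i·P[i][j]:
  π_0 = 3/10·π_0 + 1/10·π_1 + 1/10·π_2 + 1/5·π_3 + 3/10·π_4 + 3/10·π_5
  π_1 = 1/10·π_0 + 1/5·π_1 + 1/5·π_2 + 1/10·π_3 + 1/10·π_4 + 1/10·π_5
  π_2 = 1/10·π_0 + 1/10·π_1 + 1/5·π_2 + 1/5·π_3 + 1/10·π_4 + 1/10·π_5
  π_3 = 1/5·π_0 + 1/5·π_1 + 3/10·π_2 + 1/10·π_3 + 1/10·π_4 + 1/10·π_5
  π_4 = 1/5·π_0 + 1/5·π_1 + 1/10·π_2 + 3/10·π_3 + 1/5·π_4 + 1/10·π_5
  normalize: π_0 + π_1 + π_2 + π_3 + π_4 + π_5 = 1
Solving the linear system gives exactly π = [1866/8011, 1005/8011, 1034/8011, 1295/8011, 13472/72099, 11827/72099].

π = [0.2329, 0.1255, 0.1291, 0.1617, 0.1869, 0.1640]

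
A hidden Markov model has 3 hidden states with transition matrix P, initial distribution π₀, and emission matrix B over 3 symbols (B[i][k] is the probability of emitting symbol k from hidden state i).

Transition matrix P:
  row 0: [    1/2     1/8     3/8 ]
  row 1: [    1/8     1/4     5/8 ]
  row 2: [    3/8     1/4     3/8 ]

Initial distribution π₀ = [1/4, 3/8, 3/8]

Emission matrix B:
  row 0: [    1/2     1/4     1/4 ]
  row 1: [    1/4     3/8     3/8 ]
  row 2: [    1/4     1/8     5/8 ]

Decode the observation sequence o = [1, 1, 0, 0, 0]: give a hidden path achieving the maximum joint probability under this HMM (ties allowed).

path = [1, 2, 0, 0, 0]

t=0: δ = [6.250e-02, 1.406e-01, 4.688e-02]  (obs o_0=1)
t=1: δ = [7.812e-03, 1.318e-02, 1.099e-02]  ψ = [0, 1, 1]  (obs o_1=1)
t=2: δ = [2.060e-03, 8.240e-04, 2.060e-03]  ψ = [2, 1, 1]  (obs o_2=0)
t=3: δ = [5.150e-04, 1.287e-04, 1.931e-04]  ψ = [0, 2, 0]  (obs o_3=0)
t=4: δ = [1.287e-04, 1.609e-05, 4.828e-05]  ψ = [0, 0, 0]  (obs o_4=0)
backtrack: best end state = 0; path = [1, 2, 0, 0, 0]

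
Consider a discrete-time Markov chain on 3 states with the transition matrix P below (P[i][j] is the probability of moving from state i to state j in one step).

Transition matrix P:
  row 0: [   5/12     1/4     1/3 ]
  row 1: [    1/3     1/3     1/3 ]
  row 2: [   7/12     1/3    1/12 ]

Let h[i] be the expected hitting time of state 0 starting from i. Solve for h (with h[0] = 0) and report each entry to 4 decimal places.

First-step conditioning: h[0] = 0; for i ≠ 0, h[i] = 1 + Σ_k P[i][k]·h[k].
  h[1] = 1 + 1/3·h[1] + 1/3·h[2]
  h[2] = 1 + 1/3·h[1] + 1/12·h[2]
Solving the 2×2 linear system over states ≠ 0 gives exactly h = [0, 5/2, 2] (h[0] = 0 is the target).

h = [0.0000, 2.5000, 2.0000]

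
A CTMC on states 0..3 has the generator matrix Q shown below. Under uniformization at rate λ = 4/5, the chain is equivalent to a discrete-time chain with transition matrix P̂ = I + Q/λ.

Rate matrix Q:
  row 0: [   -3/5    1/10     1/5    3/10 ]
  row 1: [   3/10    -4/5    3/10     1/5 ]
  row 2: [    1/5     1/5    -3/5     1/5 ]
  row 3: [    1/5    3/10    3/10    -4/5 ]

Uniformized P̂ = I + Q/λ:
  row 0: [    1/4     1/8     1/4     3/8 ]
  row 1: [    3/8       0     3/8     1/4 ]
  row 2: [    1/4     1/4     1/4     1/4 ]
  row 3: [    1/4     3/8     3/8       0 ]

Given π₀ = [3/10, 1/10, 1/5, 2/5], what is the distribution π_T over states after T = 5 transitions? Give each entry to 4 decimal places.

π = [0.2743, 0.1955, 0.3027, 0.2275]

t=0: π = [0.3000, 0.1000, 0.2000, 0.4000]
t=1: π = [0.2625, 0.2375, 0.3125, 0.1875]
t=2: π = [0.2797, 0.1813, 0.3031, 0.2359]
t=3: π = [0.2727, 0.1992, 0.3021, 0.2260]
t=4: π = [0.2749, 0.1944, 0.3031, 0.2276]
t=5: π = [0.2743, 0.1955, 0.3027, 0.2275]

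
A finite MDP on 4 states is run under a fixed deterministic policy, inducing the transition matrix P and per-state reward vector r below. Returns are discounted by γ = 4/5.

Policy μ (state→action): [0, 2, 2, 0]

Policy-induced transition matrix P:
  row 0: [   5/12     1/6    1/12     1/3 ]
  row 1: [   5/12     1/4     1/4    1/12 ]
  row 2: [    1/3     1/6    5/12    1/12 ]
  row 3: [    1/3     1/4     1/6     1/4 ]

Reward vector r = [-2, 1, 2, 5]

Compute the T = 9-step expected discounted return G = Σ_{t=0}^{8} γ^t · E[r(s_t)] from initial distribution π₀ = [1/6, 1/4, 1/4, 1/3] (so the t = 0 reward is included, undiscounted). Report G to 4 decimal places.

G = 5.0615

t=0: π = [0.1667, 0.2500, 0.2500, 0.3333], E[r] = 2.0833, γ^t·E[r] = 2.083333, running G = 2.083333
t=1: π = [0.3681, 0.2153, 0.2361, 0.1806], E[r] = 0.8542, γ^t·E[r] = 0.683333, running G = 2.766667
t=2: π = [0.3819, 0.1997, 0.2130, 0.2054], E[r] = 0.8889, γ^t·E[r] = 0.568889, running G = 3.335556
t=3: π = [0.3818, 0.2004, 0.2047, 0.2131], E[r] = 0.9116, γ^t·E[r] = 0.466716, running G = 3.802272
t=4: π = [0.3819, 0.2011, 0.2027, 0.2143], E[r] = 0.9143, γ^t·E[r] = 0.374517, running G = 4.176788
t=5: π = [0.3819, 0.2013, 0.2023, 0.2145], E[r] = 0.9146, γ^t·E[r] = 0.299694, running G = 4.476482
t=6: π = [0.3819, 0.2013, 0.2022, 0.2146], E[r] = 0.9146, γ^t·E[r] = 0.239768, running G = 4.716250
t=7: π = [0.3819, 0.2013, 0.2022, 0.2146], E[r] = 0.9147, γ^t·E[r] = 0.191818, running G = 4.908068
t=8: π = [0.3819, 0.2013, 0.2022, 0.2146], E[r] = 0.9147, γ^t·E[r] = 0.153455, running G = 5.061523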